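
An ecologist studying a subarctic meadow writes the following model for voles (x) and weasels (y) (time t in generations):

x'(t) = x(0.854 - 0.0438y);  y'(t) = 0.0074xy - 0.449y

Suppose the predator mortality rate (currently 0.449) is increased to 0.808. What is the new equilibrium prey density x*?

x* ≈ 109

At the interior fixed point, setting dy/dt = 0 with y > 0 fixes x* = (predator death rate)/(xy coefficient) — independent of the other coefficients.
With the change, x* = 0.808/0.0074 = 109; it rises from 60.7.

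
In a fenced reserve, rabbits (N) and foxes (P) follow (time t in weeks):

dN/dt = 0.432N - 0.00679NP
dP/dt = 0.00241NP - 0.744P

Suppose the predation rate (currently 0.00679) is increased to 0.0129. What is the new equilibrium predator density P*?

At the interior fixed point, setting dN/dt = 0 with N > 0 fixes P* = (prey growth rate)/(NP coefficient) — independent of the other coefficients.
With the change, P* = 0.432/0.0129 = 33.5; it falls from 63.6.

P* ≈ 33.5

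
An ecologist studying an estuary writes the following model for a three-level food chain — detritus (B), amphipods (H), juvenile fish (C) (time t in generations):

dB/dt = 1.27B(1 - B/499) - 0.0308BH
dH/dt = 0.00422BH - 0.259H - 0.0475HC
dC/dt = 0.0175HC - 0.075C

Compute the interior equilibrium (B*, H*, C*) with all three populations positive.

B* ≈ 447, H* ≈ 4.29, C* ≈ 34.3

From dC/dt = 0: 0.0175H* = 0.075, so H* = 4.29.
From dB/dt = 0: 1.27(1 - B*/499) = 0.0308·4.29, giving B* = 499·(1 - 0.104) = 447.
From dH/dt = 0: 0.00422·447 - 0.259 = 0.0475C*, so C* = 1.63/0.0475 = 34.3.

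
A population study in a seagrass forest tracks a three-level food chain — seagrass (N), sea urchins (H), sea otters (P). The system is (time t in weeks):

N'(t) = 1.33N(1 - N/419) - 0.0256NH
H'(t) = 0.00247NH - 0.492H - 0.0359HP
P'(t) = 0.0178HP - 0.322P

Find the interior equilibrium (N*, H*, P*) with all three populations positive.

N* ≈ 273, H* ≈ 18.1, P* ≈ 5.09

From dP/dt = 0: 0.0178H* = 0.322, so H* = 18.1.
From dN/dt = 0: 1.33(1 - N*/419) = 0.0256·18.1, giving N* = 419·(1 - 0.348) = 273.
From dH/dt = 0: 0.00247·273 - 0.492 = 0.0359P*, so P* = 0.183/0.0359 = 5.09.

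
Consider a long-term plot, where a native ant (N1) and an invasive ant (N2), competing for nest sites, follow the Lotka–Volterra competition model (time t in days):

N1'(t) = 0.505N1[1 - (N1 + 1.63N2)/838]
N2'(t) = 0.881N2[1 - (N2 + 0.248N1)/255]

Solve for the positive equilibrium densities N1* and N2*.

N1* ≈ 709, N2* ≈ 79.2

Setting both brackets to zero gives the nullclines N1 + 1.63N2 = 838 and 0.248N1 + N2 = 255.
Substituting N2 = 255 - 0.248N1 into the first: N1(1 - 1.63·0.248) = 838 - 1.63·255.
So N1* = 422/0.596 = 709, and then N2* = 255 - 0.248·709 = 79.2.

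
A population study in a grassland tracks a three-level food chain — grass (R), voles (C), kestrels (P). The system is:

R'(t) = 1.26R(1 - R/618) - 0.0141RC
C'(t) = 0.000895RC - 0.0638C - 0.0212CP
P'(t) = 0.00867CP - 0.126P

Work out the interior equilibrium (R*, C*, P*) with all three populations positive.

R* ≈ 517, C* ≈ 14.5, P* ≈ 18.8

From dP/dt = 0: 0.00867C* = 0.126, so C* = 14.5.
From dR/dt = 0: 1.26(1 - R*/618) = 0.0141·14.5, giving R* = 618·(1 - 0.163) = 517.
From dC/dt = 0: 0.000895·517 - 0.0638 = 0.0212P*, so P* = 0.399/0.0212 = 18.8.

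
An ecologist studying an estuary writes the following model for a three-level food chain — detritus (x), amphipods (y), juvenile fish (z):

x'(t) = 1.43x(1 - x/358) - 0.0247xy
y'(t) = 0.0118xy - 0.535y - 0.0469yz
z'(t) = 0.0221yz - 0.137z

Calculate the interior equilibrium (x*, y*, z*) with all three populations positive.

From dz/dt = 0: 0.0221y* = 0.137, so y* = 6.2.
From dx/dt = 0: 1.43(1 - x*/358) = 0.0247·6.2, giving x* = 358·(1 - 0.107) = 320.
From dy/dt = 0: 0.0118·320 - 0.535 = 0.0469z*, so z* = 3.24/0.0469 = 69.

x* ≈ 320, y* ≈ 6.2, z* ≈ 69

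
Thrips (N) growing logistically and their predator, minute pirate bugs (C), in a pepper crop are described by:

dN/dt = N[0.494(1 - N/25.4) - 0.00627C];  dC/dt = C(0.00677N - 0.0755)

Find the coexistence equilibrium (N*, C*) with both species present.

N* ≈ 11.2, C* ≈ 44.2

From dC/dt = 0 with C > 0: 0.00677N* = 0.0755, so N* = 11.2.
Substitute into dN/dt = 0: 0.494(1 - 11.2/25.4) = 0.00627C*.
The bracket is 0.561, giving C* = 0.277/0.00627 = 44.2.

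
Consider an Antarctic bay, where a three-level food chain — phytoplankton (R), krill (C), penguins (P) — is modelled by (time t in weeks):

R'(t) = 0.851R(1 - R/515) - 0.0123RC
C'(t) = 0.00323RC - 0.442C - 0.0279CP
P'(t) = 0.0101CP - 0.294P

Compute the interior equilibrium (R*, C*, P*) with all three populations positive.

From dP/dt = 0: 0.0101C* = 0.294, so C* = 29.1.
From dR/dt = 0: 0.851(1 - R*/515) = 0.0123·29.1, giving R* = 515·(1 - 0.421) = 298.
From dC/dt = 0: 0.00323·298 - 0.442 = 0.0279P*, so P* = 0.522/0.0279 = 18.7.

R* ≈ 298, C* ≈ 29.1, P* ≈ 18.7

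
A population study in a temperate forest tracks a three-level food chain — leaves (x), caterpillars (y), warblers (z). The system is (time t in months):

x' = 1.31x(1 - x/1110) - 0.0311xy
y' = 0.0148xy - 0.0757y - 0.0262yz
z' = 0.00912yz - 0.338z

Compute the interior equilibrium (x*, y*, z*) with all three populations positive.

x* ≈ 133, y* ≈ 37.1, z* ≈ 72.4

From dz/dt = 0: 0.00912y* = 0.338, so y* = 37.1.
From dx/dt = 0: 1.31(1 - x*/1110) = 0.0311·37.1, giving x* = 1110·(1 - 0.88) = 133.
From dy/dt = 0: 0.0148·133 - 0.0757 = 0.0262z*, so z* = 1.9/0.0262 = 72.4.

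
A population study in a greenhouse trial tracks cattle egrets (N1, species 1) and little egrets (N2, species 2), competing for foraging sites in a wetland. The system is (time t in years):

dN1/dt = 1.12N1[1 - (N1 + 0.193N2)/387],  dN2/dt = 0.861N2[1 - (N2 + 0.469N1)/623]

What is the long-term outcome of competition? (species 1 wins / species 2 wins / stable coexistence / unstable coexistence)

Compare the nullcline intercepts: K1/α12 = 387/0.193 = 2010 > K2 = 623; K2/α21 = 623/0.469 = 1330 > K1 = 387.
Since both inequalities hold, each species can invade when rare, so the interior equilibrium is stable.

stable coexistence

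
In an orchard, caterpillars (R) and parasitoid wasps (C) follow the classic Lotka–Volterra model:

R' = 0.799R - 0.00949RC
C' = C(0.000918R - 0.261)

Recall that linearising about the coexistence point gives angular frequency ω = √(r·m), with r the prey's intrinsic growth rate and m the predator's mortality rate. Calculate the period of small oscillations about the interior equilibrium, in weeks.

Here r = 0.799 and m = 0.261, so r·m = 0.209.
ω = √0.209 = 0.457 per week, hence T = 2π/ω ≈ 13.8 weeks.

T ≈ 13.8 weeks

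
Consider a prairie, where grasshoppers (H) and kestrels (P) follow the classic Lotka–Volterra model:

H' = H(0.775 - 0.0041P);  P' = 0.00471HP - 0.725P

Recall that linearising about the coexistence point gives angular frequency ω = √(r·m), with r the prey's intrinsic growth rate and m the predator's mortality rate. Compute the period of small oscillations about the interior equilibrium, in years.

T ≈ 8.38 years

Here r = 0.775 and m = 0.725, so r·m = 0.562.
ω = √0.562 = 0.75 per year, hence T = 2π/ω ≈ 8.38 years.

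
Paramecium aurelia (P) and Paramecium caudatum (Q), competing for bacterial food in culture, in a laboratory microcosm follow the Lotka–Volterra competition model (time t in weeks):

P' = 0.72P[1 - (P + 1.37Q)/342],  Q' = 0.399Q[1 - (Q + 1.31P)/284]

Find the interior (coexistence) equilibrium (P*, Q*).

Setting both brackets to zero gives the nullclines P + 1.37Q = 342 and 1.31P + Q = 284.
Substituting Q = 284 - 1.31P into the first: P(1 - 1.37·1.31) = 342 - 1.37·284.
So P* = -47.1/-0.795 = 59.2, and then Q* = 284 - 1.31·59.2 = 206.

P* ≈ 59.2, Q* ≈ 206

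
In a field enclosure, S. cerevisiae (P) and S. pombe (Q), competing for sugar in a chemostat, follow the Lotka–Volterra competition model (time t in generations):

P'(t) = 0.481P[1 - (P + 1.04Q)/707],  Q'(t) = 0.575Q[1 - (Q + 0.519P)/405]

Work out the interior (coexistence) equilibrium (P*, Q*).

P* ≈ 621, Q* ≈ 82.7

Setting both brackets to zero gives the nullclines P + 1.04Q = 707 and 0.519P + Q = 405.
Substituting Q = 405 - 0.519P into the first: P(1 - 1.04·0.519) = 707 - 1.04·405.
So P* = 286/0.46 = 621, and then Q* = 405 - 0.519·621 = 82.7.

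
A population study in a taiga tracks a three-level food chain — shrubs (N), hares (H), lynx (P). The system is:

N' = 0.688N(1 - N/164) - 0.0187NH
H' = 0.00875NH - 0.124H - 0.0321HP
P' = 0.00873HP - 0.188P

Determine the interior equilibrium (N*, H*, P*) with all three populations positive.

From dP/dt = 0: 0.00873H* = 0.188, so H* = 21.5.
From dN/dt = 0: 0.688(1 - N*/164) = 0.0187·21.5, giving N* = 164·(1 - 0.585) = 68.
From dH/dt = 0: 0.00875·68 - 0.124 = 0.0321P*, so P* = 0.471/0.0321 = 14.7.

N* ≈ 68, H* ≈ 21.5, P* ≈ 14.7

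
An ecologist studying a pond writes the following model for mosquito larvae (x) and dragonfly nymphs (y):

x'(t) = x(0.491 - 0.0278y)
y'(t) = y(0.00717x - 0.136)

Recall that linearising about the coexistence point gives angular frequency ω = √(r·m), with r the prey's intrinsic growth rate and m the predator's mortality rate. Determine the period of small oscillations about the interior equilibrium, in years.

T ≈ 24.3 years

Here r = 0.491 and m = 0.136, so r·m = 0.0668.
ω = √0.0668 = 0.258 per year, hence T = 2π/ω ≈ 24.3 years.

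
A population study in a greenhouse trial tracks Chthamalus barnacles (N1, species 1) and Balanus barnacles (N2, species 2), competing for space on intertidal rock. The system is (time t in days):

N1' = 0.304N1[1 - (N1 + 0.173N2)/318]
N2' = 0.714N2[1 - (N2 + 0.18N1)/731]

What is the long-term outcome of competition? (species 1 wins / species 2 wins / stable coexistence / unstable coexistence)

stable coexistence

Compare the nullcline intercepts: K1/α12 = 318/0.173 = 1840 > K2 = 731; K2/α21 = 731/0.18 = 4060 > K1 = 318.
Since both inequalities hold, each species can invade when rare, so the interior equilibrium is stable.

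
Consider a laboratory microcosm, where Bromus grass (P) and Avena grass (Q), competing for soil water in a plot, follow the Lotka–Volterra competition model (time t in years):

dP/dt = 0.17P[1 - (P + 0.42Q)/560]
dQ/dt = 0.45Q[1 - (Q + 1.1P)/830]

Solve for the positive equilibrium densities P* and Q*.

Setting both brackets to zero gives the nullclines P + 0.42Q = 560 and 1.1P + Q = 830.
Substituting Q = 830 - 1.1P into the first: P(1 - 0.42·1.1) = 560 - 0.42·830.
So P* = 211/0.538 = 393, and then Q* = 830 - 1.1·393 = 398.

P* ≈ 393, Q* ≈ 398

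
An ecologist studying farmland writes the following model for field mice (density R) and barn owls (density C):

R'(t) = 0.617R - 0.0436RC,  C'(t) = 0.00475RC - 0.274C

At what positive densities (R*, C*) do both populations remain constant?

Set dC/dt = 0 with C > 0: 0.00475R - 0.274 = 0, so R* = 0.274/0.00475 = 57.7.
Set dR/dt = 0 with R > 0: 0.617 - 0.0436C = 0, so C* = 0.617/0.0436 = 14.2.

R* ≈ 57.7, C* ≈ 14.2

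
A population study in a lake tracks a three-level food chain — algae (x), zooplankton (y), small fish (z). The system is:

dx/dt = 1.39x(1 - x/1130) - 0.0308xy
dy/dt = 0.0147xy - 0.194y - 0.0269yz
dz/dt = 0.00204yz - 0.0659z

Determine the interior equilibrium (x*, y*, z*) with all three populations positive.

From dz/dt = 0: 0.00204y* = 0.0659, so y* = 32.3.
From dx/dt = 0: 1.39(1 - x*/1130) = 0.0308·32.3, giving x* = 1130·(1 - 0.716) = 321.
From dy/dt = 0: 0.0147·321 - 0.194 = 0.0269z*, so z* = 4.53/0.0269 = 168.

x* ≈ 321, y* ≈ 32.3, z* ≈ 168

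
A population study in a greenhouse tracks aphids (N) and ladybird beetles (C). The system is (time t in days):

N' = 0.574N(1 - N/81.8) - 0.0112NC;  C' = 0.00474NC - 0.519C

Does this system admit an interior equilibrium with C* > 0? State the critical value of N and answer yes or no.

Threshold N = 109; K < 109, so no, the predator goes extinct.

The predator equation gives dC/dt > 0 only when N > 0.519/0.00474 = 109.
Without the predator, N → K = 81.8. Since 81.8 < 109, the predator cannot invade.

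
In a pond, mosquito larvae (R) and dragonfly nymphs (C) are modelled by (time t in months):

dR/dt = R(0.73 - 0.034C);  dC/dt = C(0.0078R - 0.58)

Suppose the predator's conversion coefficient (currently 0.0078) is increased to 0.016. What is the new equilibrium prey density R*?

At the interior fixed point, setting dC/dt = 0 with C > 0 fixes R* = (predator death rate)/(RC coefficient) — independent of the other coefficients.
With the change, R* = 0.58/0.016 = 36.2; it falls from 74.4.

R* ≈ 36.2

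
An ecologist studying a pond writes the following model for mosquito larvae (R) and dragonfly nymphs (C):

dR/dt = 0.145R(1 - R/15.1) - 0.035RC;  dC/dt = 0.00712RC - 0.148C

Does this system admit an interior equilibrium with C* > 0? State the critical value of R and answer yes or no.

Threshold R = 20.8; K < 20.8, so no, the predator goes extinct.

The predator equation gives dC/dt > 0 only when R > 0.148/0.00712 = 20.8.
Without the predator, R → K = 15.1. Since 15.1 < 20.8, the predator cannot invade.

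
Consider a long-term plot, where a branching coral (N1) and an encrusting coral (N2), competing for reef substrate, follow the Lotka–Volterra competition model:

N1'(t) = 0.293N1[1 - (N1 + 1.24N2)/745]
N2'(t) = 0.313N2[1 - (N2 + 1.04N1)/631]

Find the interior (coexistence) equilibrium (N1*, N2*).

N1* ≈ 129, N2* ≈ 497

Setting both brackets to zero gives the nullclines N1 + 1.24N2 = 745 and 1.04N1 + N2 = 631.
Substituting N2 = 631 - 1.04N1 into the first: N1(1 - 1.24·1.04) = 745 - 1.24·631.
So N1* = -37.4/-0.29 = 129, and then N2* = 631 - 1.04·129 = 497.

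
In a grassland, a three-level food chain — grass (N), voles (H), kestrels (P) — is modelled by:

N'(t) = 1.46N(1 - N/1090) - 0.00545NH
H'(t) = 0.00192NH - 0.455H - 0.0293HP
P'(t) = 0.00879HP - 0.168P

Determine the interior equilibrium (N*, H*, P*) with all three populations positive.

N* ≈ 1010, H* ≈ 19.1, P* ≈ 50.8

From dP/dt = 0: 0.00879H* = 0.168, so H* = 19.1.
From dN/dt = 0: 1.46(1 - N*/1090) = 0.00545·19.1, giving N* = 1090·(1 - 0.0713) = 1010.
From dH/dt = 0: 0.00192·1010 - 0.455 = 0.0293P*, so P* = 1.49/0.0293 = 50.8.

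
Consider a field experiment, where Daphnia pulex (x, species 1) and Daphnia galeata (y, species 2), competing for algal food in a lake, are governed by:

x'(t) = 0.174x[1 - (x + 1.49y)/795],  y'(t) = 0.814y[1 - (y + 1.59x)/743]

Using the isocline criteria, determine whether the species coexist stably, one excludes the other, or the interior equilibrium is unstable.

unstable coexistence (outcome depends on initial conditions)

Compare the nullcline intercepts: K1/α12 = 795/1.49 = 534 < K2 = 743; K2/α21 = 743/1.59 = 467 < K1 = 795.
Since both are reversed, neither can invade when rare; the interior point is a saddle.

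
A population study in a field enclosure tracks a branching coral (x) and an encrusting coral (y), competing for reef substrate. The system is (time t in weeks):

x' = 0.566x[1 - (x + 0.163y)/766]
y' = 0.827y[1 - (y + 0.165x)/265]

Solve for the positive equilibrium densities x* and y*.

x* ≈ 743, y* ≈ 142

Setting both brackets to zero gives the nullclines x + 0.163y = 766 and 0.165x + y = 265.
Substituting y = 265 - 0.165x into the first: x(1 - 0.163·0.165) = 766 - 0.163·265.
So x* = 723/0.973 = 743, and then y* = 265 - 0.165·743 = 142.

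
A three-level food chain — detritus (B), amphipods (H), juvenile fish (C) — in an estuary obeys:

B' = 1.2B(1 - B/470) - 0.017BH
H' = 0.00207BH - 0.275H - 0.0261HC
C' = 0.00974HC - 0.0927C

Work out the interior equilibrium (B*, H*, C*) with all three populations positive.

B* ≈ 407, H* ≈ 9.52, C* ≈ 21.7

From dC/dt = 0: 0.00974H* = 0.0927, so H* = 9.52.
From dB/dt = 0: 1.2(1 - B*/470) = 0.017·9.52, giving B* = 470·(1 - 0.135) = 407.
From dH/dt = 0: 0.00207·407 - 0.275 = 0.0261C*, so C* = 0.567/0.0261 = 21.7.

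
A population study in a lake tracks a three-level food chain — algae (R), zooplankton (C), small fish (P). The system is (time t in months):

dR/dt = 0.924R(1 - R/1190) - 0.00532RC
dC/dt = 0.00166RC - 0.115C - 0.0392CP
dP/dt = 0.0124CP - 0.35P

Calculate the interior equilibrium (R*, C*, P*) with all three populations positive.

R* ≈ 997, C* ≈ 28.2, P* ≈ 39.3

From dP/dt = 0: 0.0124C* = 0.35, so C* = 28.2.
From dR/dt = 0: 0.924(1 - R*/1190) = 0.00532·28.2, giving R* = 1190·(1 - 0.163) = 997.
From dC/dt = 0: 0.00166·997 - 0.115 = 0.0392P*, so P* = 1.54/0.0392 = 39.3.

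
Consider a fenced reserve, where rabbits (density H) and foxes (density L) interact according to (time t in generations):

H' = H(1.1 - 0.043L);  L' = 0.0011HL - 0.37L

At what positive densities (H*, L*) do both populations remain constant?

H* ≈ 336, L* ≈ 25.6

Set dL/dt = 0 with L > 0: 0.0011H - 0.37 = 0, so H* = 0.37/0.0011 = 336.
Set dH/dt = 0 with H > 0: 1.1 - 0.043L = 0, so L* = 1.1/0.043 = 25.6.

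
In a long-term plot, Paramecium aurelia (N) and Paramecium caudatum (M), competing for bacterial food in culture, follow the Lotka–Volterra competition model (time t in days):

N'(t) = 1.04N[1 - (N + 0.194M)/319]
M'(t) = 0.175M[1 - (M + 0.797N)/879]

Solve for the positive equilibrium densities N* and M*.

Setting both brackets to zero gives the nullclines N + 0.194M = 319 and 0.797N + M = 879.
Substituting M = 879 - 0.797N into the first: N(1 - 0.194·0.797) = 319 - 0.194·879.
So N* = 148/0.845 = 176, and then M* = 879 - 0.797·176 = 739.

N* ≈ 176, M* ≈ 739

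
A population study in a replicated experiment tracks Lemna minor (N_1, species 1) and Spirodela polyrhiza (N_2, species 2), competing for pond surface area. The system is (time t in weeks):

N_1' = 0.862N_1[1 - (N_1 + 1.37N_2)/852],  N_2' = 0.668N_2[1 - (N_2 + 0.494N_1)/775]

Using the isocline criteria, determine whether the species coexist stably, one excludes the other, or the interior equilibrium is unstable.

species 2 excludes species 1

Compare the nullcline intercepts: K1/α12 = 852/1.37 = 622 < K2 = 775; K2/α21 = 775/0.494 = 1570 > K1 = 852.
Since the inequalities point opposite ways, species 2 can invade but species 1 cannot.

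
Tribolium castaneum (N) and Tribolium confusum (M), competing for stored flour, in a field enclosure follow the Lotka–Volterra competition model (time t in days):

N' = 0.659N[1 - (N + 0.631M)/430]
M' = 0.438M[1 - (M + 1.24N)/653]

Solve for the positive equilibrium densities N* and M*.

Setting both brackets to zero gives the nullclines N + 0.631M = 430 and 1.24N + M = 653.
Substituting M = 653 - 1.24N into the first: N(1 - 0.631·1.24) = 430 - 0.631·653.
So N* = 18/0.218 = 82.5, and then M* = 653 - 1.24·82.5 = 551.

N* ≈ 82.5, M* ≈ 551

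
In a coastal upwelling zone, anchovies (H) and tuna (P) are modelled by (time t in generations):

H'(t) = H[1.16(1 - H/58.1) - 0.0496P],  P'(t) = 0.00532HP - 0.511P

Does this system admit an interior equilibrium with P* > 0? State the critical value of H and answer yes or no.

The predator equation gives dP/dt > 0 only when H > 0.511/0.00532 = 96.1.
Without the predator, H → K = 58.1. Since 58.1 < 96.1, the predator cannot invade.

Threshold H = 96.1; K < 96.1, so no, the predator goes extinct.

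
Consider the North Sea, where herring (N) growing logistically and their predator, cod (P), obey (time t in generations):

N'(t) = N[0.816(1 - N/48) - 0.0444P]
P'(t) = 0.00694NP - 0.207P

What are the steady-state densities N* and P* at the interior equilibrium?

N* ≈ 29.8, P* ≈ 6.96

From dP/dt = 0 with P > 0: 0.00694N* = 0.207, so N* = 29.8.
Substitute into dN/dt = 0: 0.816(1 - 29.8/48) = 0.0444P*.
The bracket is 0.379, giving P* = 0.309/0.0444 = 6.96.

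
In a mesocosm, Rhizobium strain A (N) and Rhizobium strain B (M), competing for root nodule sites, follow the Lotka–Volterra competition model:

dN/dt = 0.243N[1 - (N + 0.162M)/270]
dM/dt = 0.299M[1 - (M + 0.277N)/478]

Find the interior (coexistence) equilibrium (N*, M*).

N* ≈ 202, M* ≈ 422

Setting both brackets to zero gives the nullclines N + 0.162M = 270 and 0.277N + M = 478.
Substituting M = 478 - 0.277N into the first: N(1 - 0.162·0.277) = 270 - 0.162·478.
So N* = 193/0.955 = 202, and then M* = 478 - 0.277·202 = 422.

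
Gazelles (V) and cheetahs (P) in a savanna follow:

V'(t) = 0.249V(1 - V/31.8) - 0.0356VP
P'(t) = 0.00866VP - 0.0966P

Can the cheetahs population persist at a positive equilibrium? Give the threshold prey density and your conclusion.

The predator equation gives dP/dt > 0 only when V > 0.0966/0.00866 = 11.2.
Without the predator, V → K = 31.8. Since 31.8 > 11.2, the predator can invade and persist.

Threshold V = 11.2; K > 11.2, so yes, the predator persists.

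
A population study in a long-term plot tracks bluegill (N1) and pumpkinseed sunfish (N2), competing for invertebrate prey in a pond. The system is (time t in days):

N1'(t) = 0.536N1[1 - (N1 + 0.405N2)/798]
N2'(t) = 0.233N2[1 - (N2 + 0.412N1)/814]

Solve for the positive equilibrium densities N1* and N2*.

Setting both brackets to zero gives the nullclines N1 + 0.405N2 = 798 and 0.412N1 + N2 = 814.
Substituting N2 = 814 - 0.412N1 into the first: N1(1 - 0.405·0.412) = 798 - 0.405·814.
So N1* = 468/0.833 = 562, and then N2* = 814 - 0.412·562 = 582.

N1* ≈ 562, N2* ≈ 582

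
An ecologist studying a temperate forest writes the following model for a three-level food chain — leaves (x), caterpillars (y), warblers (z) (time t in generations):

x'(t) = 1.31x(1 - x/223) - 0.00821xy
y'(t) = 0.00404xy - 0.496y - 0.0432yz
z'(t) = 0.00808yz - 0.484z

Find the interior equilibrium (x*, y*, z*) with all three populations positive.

x* ≈ 139, y* ≈ 59.9, z* ≈ 1.54

From dz/dt = 0: 0.00808y* = 0.484, so y* = 59.9.
From dx/dt = 0: 1.31(1 - x*/223) = 0.00821·59.9, giving x* = 223·(1 - 0.375) = 139.
From dy/dt = 0: 0.00404·139 - 0.496 = 0.0432z*, so z* = 0.0667/0.0432 = 1.54.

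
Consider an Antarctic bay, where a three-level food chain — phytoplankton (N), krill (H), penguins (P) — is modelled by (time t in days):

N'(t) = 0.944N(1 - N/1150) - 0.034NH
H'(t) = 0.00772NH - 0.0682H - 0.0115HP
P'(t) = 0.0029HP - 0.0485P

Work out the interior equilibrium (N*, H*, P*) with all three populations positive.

N* ≈ 457, H* ≈ 16.7, P* ≈ 301

From dP/dt = 0: 0.0029H* = 0.0485, so H* = 16.7.
From dN/dt = 0: 0.944(1 - N*/1150) = 0.034·16.7, giving N* = 1150·(1 - 0.602) = 457.
From dH/dt = 0: 0.00772·457 - 0.0682 = 0.0115P*, so P* = 3.46/0.0115 = 301.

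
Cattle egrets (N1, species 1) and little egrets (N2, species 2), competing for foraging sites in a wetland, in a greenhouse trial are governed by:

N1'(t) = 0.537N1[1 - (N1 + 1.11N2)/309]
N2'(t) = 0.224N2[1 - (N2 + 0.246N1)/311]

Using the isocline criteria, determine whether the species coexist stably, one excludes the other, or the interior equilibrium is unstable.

species 2 excludes species 1

Compare the nullcline intercepts: K1/α12 = 309/1.11 = 278 < K2 = 311; K2/α21 = 311/0.246 = 1260 > K1 = 309.
Since the inequalities point opposite ways, species 2 can invade but species 1 cannot.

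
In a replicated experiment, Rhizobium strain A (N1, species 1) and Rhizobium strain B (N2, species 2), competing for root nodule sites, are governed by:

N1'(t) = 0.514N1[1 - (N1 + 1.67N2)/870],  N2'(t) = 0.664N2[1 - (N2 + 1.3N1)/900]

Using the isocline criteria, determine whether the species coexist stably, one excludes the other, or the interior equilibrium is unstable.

unstable coexistence (outcome depends on initial conditions)

Compare the nullcline intercepts: K1/α12 = 870/1.67 = 521 < K2 = 900; K2/α21 = 900/1.3 = 692 < K1 = 870.
Since both are reversed, neither can invade when rare; the interior point is a saddle.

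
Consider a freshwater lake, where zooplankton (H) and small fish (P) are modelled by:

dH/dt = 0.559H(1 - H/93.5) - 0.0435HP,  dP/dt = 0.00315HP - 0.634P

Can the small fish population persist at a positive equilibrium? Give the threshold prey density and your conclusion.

Threshold H = 201; K < 201, so no, the predator goes extinct.

The predator equation gives dP/dt > 0 only when H > 0.634/0.00315 = 201.
Without the predator, H → K = 93.5. Since 93.5 < 201, the predator cannot invade.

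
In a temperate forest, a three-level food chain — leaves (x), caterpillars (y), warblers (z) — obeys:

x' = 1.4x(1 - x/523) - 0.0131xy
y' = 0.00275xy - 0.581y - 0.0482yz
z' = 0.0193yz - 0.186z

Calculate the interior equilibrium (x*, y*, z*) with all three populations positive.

x* ≈ 476, y* ≈ 9.64, z* ≈ 15.1

From dz/dt = 0: 0.0193y* = 0.186, so y* = 9.64.
From dx/dt = 0: 1.4(1 - x*/523) = 0.0131·9.64, giving x* = 523·(1 - 0.0902) = 476.
From dy/dt = 0: 0.00275·476 - 0.581 = 0.0482z*, so z* = 0.728/0.0482 = 15.1.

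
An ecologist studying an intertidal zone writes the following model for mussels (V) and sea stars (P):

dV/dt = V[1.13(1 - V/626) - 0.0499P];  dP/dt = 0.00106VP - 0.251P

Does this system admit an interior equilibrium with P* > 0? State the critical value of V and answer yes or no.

The predator equation gives dP/dt > 0 only when V > 0.251/0.00106 = 237.
Without the predator, V → K = 626. Since 626 > 237, the predator can invade and persist.

Threshold V = 237; K > 237, so yes, the predator persists.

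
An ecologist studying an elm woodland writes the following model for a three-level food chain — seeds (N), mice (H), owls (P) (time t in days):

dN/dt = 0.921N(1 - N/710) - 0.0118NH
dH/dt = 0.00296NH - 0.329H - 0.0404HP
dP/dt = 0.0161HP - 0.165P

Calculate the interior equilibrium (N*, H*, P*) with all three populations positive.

N* ≈ 617, H* ≈ 10.2, P* ≈ 37

From dP/dt = 0: 0.0161H* = 0.165, so H* = 10.2.
From dN/dt = 0: 0.921(1 - N*/710) = 0.0118·10.2, giving N* = 710·(1 - 0.131) = 617.
From dH/dt = 0: 0.00296·617 - 0.329 = 0.0404P*, so P* = 1.5/0.0404 = 37.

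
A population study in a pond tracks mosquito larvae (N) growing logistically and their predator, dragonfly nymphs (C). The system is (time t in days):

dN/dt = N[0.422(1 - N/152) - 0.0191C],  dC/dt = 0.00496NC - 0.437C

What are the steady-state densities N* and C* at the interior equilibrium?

N* ≈ 88.1, C* ≈ 9.29

From dC/dt = 0 with C > 0: 0.00496N* = 0.437, so N* = 88.1.
Substitute into dN/dt = 0: 0.422(1 - 88.1/152) = 0.0191C*.
The bracket is 0.42, giving C* = 0.177/0.0191 = 9.29.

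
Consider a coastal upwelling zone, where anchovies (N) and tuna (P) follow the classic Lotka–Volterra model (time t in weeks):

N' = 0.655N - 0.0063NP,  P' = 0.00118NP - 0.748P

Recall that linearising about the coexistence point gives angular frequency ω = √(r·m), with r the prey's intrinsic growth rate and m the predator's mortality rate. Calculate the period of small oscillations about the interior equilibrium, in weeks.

T ≈ 8.98 weeks

Here r = 0.655 and m = 0.748, so r·m = 0.49.
ω = √0.49 = 0.7 per week, hence T = 2π/ω ≈ 8.98 weeks.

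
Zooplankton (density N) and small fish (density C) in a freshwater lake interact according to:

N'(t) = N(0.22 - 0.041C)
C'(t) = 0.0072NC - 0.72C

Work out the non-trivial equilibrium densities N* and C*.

N* ≈ 100, C* ≈ 5.37

Set dC/dt = 0 with C > 0: 0.0072N - 0.72 = 0, so N* = 0.72/0.0072 = 100.
Set dN/dt = 0 with N > 0: 0.22 - 0.041C = 0, so C* = 0.22/0.041 = 5.37.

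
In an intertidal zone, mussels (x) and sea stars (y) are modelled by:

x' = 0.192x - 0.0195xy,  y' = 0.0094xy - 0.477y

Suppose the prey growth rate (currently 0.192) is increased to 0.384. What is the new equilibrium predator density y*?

y* ≈ 19.7

At the interior fixed point, setting dx/dt = 0 with x > 0 fixes y* = (prey growth rate)/(xy coefficient) — independent of the other coefficients.
With the change, y* = 0.384/0.0195 = 19.7; it rises from 9.85.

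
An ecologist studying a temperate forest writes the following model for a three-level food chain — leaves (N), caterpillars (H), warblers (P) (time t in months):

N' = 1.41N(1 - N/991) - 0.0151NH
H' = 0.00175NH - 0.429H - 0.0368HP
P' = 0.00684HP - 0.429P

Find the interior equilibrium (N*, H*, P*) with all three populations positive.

From dP/dt = 0: 0.00684H* = 0.429, so H* = 62.7.
From dN/dt = 0: 1.41(1 - N*/991) = 0.0151·62.7, giving N* = 991·(1 - 0.672) = 325.
From dH/dt = 0: 0.00175·325 - 0.429 = 0.0368P*, so P* = 0.14/0.0368 = 3.82.

N* ≈ 325, H* ≈ 62.7, P* ≈ 3.82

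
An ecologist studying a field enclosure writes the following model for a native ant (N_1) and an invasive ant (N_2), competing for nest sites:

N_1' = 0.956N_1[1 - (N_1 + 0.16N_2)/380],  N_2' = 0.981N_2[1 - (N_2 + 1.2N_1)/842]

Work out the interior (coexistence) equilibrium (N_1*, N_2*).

Setting both brackets to zero gives the nullclines N_1 + 0.16N_2 = 380 and 1.2N_1 + N_2 = 842.
Substituting N_2 = 842 - 1.2N_1 into the first: N_1(1 - 0.16·1.2) = 380 - 0.16·842.
So N_1* = 245/0.808 = 304, and then N_2* = 842 - 1.2·304 = 478.

N_1* ≈ 304, N_2* ≈ 478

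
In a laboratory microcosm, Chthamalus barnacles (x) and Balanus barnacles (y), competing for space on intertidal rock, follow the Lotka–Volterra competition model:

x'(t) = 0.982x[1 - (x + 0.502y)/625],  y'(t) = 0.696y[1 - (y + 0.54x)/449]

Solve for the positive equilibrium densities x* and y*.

x* ≈ 548, y* ≈ 153

Setting both brackets to zero gives the nullclines x + 0.502y = 625 and 0.54x + y = 449.
Substituting y = 449 - 0.54x into the first: x(1 - 0.502·0.54) = 625 - 0.502·449.
So x* = 400/0.729 = 548, and then y* = 449 - 0.54·548 = 153.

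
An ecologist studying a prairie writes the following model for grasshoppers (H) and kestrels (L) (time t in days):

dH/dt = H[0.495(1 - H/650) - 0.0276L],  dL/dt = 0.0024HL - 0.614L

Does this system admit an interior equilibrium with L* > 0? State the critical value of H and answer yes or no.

Threshold H = 256; K > 256, so yes, the predator persists.

The predator equation gives dL/dt > 0 only when H > 0.614/0.0024 = 256.
Without the predator, H → K = 650. Since 650 > 256, the predator can invade and persist.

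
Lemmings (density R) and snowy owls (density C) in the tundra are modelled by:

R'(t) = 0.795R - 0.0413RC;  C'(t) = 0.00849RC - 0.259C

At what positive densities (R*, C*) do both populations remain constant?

Set dC/dt = 0 with C > 0: 0.00849R - 0.259 = 0, so R* = 0.259/0.00849 = 30.5.
Set dR/dt = 0 with R > 0: 0.795 - 0.0413C = 0, so C* = 0.795/0.0413 = 19.2.

R* ≈ 30.5, C* ≈ 19.2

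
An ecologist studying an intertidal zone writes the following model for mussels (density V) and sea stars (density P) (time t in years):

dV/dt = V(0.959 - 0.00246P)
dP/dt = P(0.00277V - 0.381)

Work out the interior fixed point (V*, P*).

V* ≈ 138, P* ≈ 390

Set dP/dt = 0 with P > 0: 0.00277V - 0.381 = 0, so V* = 0.381/0.00277 = 138.
Set dV/dt = 0 with V > 0: 0.959 - 0.00246P = 0, so P* = 0.959/0.00246 = 390.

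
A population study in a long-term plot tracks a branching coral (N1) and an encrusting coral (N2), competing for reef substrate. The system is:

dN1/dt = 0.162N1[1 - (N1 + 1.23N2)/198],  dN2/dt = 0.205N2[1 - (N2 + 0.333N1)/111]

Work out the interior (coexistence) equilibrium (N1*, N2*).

N1* ≈ 104, N2* ≈ 76.3

Setting both brackets to zero gives the nullclines N1 + 1.23N2 = 198 and 0.333N1 + N2 = 111.
Substituting N2 = 111 - 0.333N1 into the first: N1(1 - 1.23·0.333) = 198 - 1.23·111.
So N1* = 61.5/0.59 = 104, and then N2* = 111 - 0.333·104 = 76.3.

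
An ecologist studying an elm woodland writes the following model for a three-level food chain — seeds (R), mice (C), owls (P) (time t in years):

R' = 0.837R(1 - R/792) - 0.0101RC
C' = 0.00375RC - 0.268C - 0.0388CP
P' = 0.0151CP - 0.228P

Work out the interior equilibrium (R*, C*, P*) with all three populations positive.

From dP/dt = 0: 0.0151C* = 0.228, so C* = 15.1.
From dR/dt = 0: 0.837(1 - R*/792) = 0.0101·15.1, giving R* = 792·(1 - 0.182) = 648.
From dC/dt = 0: 0.00375·648 - 0.268 = 0.0388P*, so P* = 2.16/0.0388 = 55.7.

R* ≈ 648, C* ≈ 15.1, P* ≈ 55.7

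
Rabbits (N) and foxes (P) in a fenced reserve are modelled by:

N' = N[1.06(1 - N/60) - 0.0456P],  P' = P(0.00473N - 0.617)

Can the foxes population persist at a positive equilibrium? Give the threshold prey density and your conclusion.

The predator equation gives dP/dt > 0 only when N > 0.617/0.00473 = 130.
Without the predator, N → K = 60. Since 60 < 130, the predator cannot invade.

Threshold N = 130; K < 130, so no, the predator goes extinct.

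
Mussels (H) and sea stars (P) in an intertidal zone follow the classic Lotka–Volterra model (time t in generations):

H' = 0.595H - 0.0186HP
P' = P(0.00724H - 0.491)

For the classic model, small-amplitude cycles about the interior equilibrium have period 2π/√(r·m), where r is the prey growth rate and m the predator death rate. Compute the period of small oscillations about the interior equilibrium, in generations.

T ≈ 11.6 generations

Here r = 0.595 and m = 0.491, so r·m = 0.292.
ω = √0.292 = 0.541 per generation, hence T = 2π/ω ≈ 11.6 generations.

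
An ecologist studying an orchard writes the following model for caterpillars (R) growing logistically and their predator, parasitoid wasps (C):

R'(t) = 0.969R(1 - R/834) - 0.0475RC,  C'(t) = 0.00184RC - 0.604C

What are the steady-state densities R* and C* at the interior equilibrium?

From dC/dt = 0 with C > 0: 0.00184R* = 0.604, so R* = 328.
Substitute into dR/dt = 0: 0.969(1 - 328/834) = 0.0475C*.
The bracket is 0.606, giving C* = 0.588/0.0475 = 12.4.

R* ≈ 328, C* ≈ 12.4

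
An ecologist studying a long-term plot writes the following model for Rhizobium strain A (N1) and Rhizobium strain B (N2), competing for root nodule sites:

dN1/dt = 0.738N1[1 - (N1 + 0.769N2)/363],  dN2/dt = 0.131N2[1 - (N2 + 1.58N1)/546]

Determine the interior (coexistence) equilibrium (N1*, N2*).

N1* ≈ 265, N2* ≈ 128

Setting both brackets to zero gives the nullclines N1 + 0.769N2 = 363 and 1.58N1 + N2 = 546.
Substituting N2 = 546 - 1.58N1 into the first: N1(1 - 0.769·1.58) = 363 - 0.769·546.
So N1* = -56.9/-0.215 = 265, and then N2* = 546 - 1.58·265 = 128.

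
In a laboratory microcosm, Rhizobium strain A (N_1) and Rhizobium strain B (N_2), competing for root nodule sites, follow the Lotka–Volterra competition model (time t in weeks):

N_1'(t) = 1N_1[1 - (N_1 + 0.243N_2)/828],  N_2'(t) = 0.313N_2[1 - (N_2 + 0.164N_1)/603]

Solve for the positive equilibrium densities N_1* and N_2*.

Setting both brackets to zero gives the nullclines N_1 + 0.243N_2 = 828 and 0.164N_1 + N_2 = 603.
Substituting N_2 = 603 - 0.164N_1 into the first: N_1(1 - 0.243·0.164) = 828 - 0.243·603.
So N_1* = 681/0.96 = 710, and then N_2* = 603 - 0.164·710 = 487.

N_1* ≈ 710, N_2* ≈ 487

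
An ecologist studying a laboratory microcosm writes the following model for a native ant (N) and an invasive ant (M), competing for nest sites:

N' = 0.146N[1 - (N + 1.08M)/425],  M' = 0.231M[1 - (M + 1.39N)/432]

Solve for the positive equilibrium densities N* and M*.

Setting both brackets to zero gives the nullclines N + 1.08M = 425 and 1.39N + M = 432.
Substituting M = 432 - 1.39N into the first: N(1 - 1.08·1.39) = 425 - 1.08·432.
So N* = -41.6/-0.501 = 82.9, and then M* = 432 - 1.39·82.9 = 317.

N* ≈ 82.9, M* ≈ 317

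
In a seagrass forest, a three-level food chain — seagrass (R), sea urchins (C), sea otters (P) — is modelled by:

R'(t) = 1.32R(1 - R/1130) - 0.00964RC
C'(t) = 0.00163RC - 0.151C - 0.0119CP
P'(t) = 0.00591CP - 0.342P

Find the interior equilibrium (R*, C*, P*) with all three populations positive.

R* ≈ 652, C* ≈ 57.9, P* ≈ 76.7

From dP/dt = 0: 0.00591C* = 0.342, so C* = 57.9.
From dR/dt = 0: 1.32(1 - R*/1130) = 0.00964·57.9, giving R* = 1130·(1 - 0.423) = 652.
From dC/dt = 0: 0.00163·652 - 0.151 = 0.0119P*, so P* = 0.912/0.0119 = 76.7.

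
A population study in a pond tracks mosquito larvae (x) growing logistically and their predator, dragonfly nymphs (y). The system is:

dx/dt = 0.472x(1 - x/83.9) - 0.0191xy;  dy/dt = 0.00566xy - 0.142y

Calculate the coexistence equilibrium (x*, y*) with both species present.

x* ≈ 25.1, y* ≈ 17.3

From dy/dt = 0 with y > 0: 0.00566x* = 0.142, so x* = 25.1.
Substitute into dx/dt = 0: 0.472(1 - 25.1/83.9) = 0.0191y*.
The bracket is 0.701, giving y* = 0.331/0.0191 = 17.3.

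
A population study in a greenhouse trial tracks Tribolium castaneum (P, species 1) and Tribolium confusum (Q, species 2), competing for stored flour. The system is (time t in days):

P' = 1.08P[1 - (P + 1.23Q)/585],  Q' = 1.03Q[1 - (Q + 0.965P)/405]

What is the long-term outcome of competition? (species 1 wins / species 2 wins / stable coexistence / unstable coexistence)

Compare the nullcline intercepts: K1/α12 = 585/1.23 = 476 > K2 = 405; K2/α21 = 405/0.965 = 420 < K1 = 585.
Since the inequalities point opposite ways, species 1 can invade but species 2 cannot.

species 1 excludes species 2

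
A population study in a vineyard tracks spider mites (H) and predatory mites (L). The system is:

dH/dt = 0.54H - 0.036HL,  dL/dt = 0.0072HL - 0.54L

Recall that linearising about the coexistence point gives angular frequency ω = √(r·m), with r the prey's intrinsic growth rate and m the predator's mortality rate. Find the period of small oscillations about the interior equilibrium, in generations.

Here r = 0.54 and m = 0.54, so r·m = 0.292.
ω = √0.292 = 0.54 per generation, hence T = 2π/ω ≈ 11.6 generations.

T ≈ 11.6 generations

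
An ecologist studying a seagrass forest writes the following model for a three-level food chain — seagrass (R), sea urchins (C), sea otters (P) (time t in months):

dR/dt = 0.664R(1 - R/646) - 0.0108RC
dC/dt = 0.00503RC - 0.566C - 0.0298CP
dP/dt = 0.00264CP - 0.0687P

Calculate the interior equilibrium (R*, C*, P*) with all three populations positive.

From dP/dt = 0: 0.00264C* = 0.0687, so C* = 26.
From dR/dt = 0: 0.664(1 - R*/646) = 0.0108·26, giving R* = 646·(1 - 0.423) = 373.
From dC/dt = 0: 0.00503·373 - 0.566 = 0.0298P*, so P* = 1.31/0.0298 = 43.9.

R* ≈ 373, C* ≈ 26, P* ≈ 43.9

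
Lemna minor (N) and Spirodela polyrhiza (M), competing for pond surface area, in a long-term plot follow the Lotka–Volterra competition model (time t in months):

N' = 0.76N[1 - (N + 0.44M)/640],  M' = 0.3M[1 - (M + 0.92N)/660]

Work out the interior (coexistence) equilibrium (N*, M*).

N* ≈ 587, M* ≈ 120

Setting both brackets to zero gives the nullclines N + 0.44M = 640 and 0.92N + M = 660.
Substituting M = 660 - 0.92N into the first: N(1 - 0.44·0.92) = 640 - 0.44·660.
So N* = 350/0.595 = 587, and then M* = 660 - 0.92·587 = 120.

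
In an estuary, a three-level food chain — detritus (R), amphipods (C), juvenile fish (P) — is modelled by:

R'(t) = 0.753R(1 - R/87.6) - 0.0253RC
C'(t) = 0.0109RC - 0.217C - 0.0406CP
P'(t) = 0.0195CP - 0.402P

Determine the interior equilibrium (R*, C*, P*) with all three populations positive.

From dP/dt = 0: 0.0195C* = 0.402, so C* = 20.6.
From dR/dt = 0: 0.753(1 - R*/87.6) = 0.0253·20.6, giving R* = 87.6·(1 - 0.693) = 26.9.
From dC/dt = 0: 0.0109·26.9 - 0.217 = 0.0406P*, so P* = 0.0765/0.0406 = 1.88.

R* ≈ 26.9, C* ≈ 20.6, P* ≈ 1.88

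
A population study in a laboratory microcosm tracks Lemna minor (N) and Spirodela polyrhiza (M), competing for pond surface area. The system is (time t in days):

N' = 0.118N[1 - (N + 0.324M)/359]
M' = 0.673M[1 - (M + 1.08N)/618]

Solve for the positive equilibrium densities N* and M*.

N* ≈ 244, M* ≈ 354

Setting both brackets to zero gives the nullclines N + 0.324M = 359 and 1.08N + M = 618.
Substituting M = 618 - 1.08N into the first: N(1 - 0.324·1.08) = 359 - 0.324·618.
So N* = 159/0.65 = 244, and then M* = 618 - 1.08·244 = 354.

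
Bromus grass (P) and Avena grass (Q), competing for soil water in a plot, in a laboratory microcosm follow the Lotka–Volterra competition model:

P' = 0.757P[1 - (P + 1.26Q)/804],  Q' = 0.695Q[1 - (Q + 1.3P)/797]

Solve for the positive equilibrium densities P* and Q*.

P* ≈ 314, Q* ≈ 389

Setting both brackets to zero gives the nullclines P + 1.26Q = 804 and 1.3P + Q = 797.
Substituting Q = 797 - 1.3P into the first: P(1 - 1.26·1.3) = 804 - 1.26·797.
So P* = -200/-0.638 = 314, and then Q* = 797 - 1.3·314 = 389.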